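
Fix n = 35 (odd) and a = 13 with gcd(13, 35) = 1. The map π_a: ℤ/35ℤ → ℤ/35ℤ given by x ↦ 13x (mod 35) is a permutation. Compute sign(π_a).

Orbit of 29 under x↦13x: [29, 27, 1, 13]… (length divides ord_35(13)).
π_13 has 11 disjoint cycles with lengths [4, 4, 4, 4, 4, 4, 4, 2, 2, 2, 1] on {0,…,34}.
Σ(ℓ_i−1) = 35−11 = 24; sign = (−1)^24 = +1.

+1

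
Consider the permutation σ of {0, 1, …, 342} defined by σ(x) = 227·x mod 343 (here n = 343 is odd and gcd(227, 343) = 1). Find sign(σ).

Orbit of 227 under x↦227x: [227, 79, 97, 67, 117, 148, 325]… (length divides ord_343(227)).
The orbit structure of x ↦ 227x mod 343: 16 orbits of sizes [42, 42, 42, 42, 42, 42, 42, 6, 6, 6, 6, 6, 6, 6, 6, 1].
343 − 16 = 327 transpositions; sign(π) = (−1)^327 = -1.

-1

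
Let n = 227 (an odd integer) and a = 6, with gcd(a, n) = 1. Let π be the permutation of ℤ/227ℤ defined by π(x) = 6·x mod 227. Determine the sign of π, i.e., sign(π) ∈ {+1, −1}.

-1

Start at x=76: 76 → 2 → 12 → 72 → 205 → 95 → 116 → … (one orbit).
2 cycles of lengths [226, 1].
n − c = 227 − 2 = 225; sign = (−1)^225 = -1.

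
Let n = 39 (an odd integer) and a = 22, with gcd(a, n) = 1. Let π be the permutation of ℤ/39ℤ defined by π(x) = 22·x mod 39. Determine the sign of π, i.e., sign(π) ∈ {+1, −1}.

+1

Trace 1: π^k(1) = [1, 22, 16] for k=0..2.
Decompose π into cycles: lengths [3, 3, 3, 3, 3, 3, 3, 3, 3, 3, 3, 3, 1, 1, 1] (15 cycles, including the fixed point 0).
sign(π) = (−1)^{n − #cycles} = (−1)^{39−15} = (−1)^24 = +1.
Via Zolotarev, sign(π_{22}) = (22|39) = +1.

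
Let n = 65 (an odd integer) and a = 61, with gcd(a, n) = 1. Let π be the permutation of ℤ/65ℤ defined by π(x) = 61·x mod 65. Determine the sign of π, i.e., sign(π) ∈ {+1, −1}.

Start at x=1: 1 → 61 → 16 → 1 (one orbit).
π_61 has 25 disjoint cycles with lengths [3, 3, 3, 3, 3, 3, 3, 3, 3, 3, 3, 3, 3, 3, 3, 3, 3, 3, 3, 3, 1, 1, 1, 1, 1] on {0,…,64}.
n − c = 65 − 25 = 40; sign = (−1)^40 = +1.
The Jacobi symbol (61|65) = +1 (Zolotarev) agrees.

+1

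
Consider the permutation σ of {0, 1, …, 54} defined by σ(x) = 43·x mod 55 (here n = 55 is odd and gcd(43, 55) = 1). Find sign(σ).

Orbit of 1 under x↦43x: [1, 43, 34, 32]… (length divides ord_55(43)).
π_43 has 17 disjoint cycles with lengths [4, 4, 4, 4, 4, 4, 4, 4, 4, 4, 4, 2, 2, 2, 2, 2, 1] on {0,…,54}.
sign(π) = (−1)^{n − #cycles} = (−1)^{55−17} = (−1)^38 = +1.
The Jacobi symbol (43|55) = +1 (Zolotarev) agrees.

+1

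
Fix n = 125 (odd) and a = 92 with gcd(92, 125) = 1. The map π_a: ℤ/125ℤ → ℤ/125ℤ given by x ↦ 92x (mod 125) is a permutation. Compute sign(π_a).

Start at x=73: 73 → 91 → 122 → 99 → 108 → 61 → 112 → … (one orbit).
Cycle lengths of π_92 on ℤ/125ℤ: [100, 20, 4, 1]; 4 cycles in total.
4 cycles on 125: each ℓ→(−1)^(ℓ−1), product (−1)^121 = -1.
(92|125)_J = -1 (Zolotarev's lemma cross-check).

-1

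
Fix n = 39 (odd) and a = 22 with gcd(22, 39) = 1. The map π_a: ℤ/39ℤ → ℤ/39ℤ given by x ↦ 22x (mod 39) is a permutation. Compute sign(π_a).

Orbit of 22 under x↦22x: [22, 16, 1]… (length divides ord_39(22)).
The orbit structure of x ↦ 22x mod 39: 15 orbits of sizes [3, 3, 3, 3, 3, 3, 3, 3, 3, 3, 3, 3, 1, 1, 1].
15 cycles on 39: each ℓ→(−1)^(ℓ−1), product (−1)^24 = +1.
Check: (22/39) = +1 by Zolotarev.

+1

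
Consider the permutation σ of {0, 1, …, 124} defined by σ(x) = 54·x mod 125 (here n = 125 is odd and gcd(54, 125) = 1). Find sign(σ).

Trace 106: π^k(106) = [106, 99, 96, 59, 61, 44, 1] for k=0..6.
π_54 has 7 disjoint cycles with lengths [50, 50, 10, 10, 2, 2, 1] on {0,…,124}.
125 − 7 = 118 transpositions; sign(π) = (−1)^118 = +1.

+1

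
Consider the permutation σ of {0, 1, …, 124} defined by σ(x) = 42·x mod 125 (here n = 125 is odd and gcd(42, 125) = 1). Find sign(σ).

-1

Trace 77: π^k(77) = [77, 109, 78, 26, 92, 114, 38] for k=0..6.
Decompose π into cycles: lengths [100, 20, 4, 1] (4 cycles, including the fixed point 0).
sign(π) = (−1)^{n − #cycles} = (−1)^{125−4} = (−1)^121 = -1.
(42|125)_J = -1 (Zolotarev's lemma cross-check).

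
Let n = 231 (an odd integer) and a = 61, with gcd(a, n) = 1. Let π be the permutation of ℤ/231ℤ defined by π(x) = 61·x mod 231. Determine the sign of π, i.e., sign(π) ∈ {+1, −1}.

+1

Start at x=169: 169 → 145 → 67 → 160 → 58 → 73 → 64 → … (one orbit).
Cycle lengths of π_61 on ℤ/231ℤ: [30, 30, 30, 30, 30, 30, 10, 10, 10, 6, 6, 6, 1, 1, 1]; 15 cycles in total.
Σ(ℓ_i−1) = 231−15 = 216; sign = (−1)^216 = +1.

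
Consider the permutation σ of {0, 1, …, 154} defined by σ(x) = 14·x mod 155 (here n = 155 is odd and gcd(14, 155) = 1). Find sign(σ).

+1

Start at x=109: 109 → 131 → 129 → 101 → 19 → 111 → 4 → … (one orbit).
Cycle type of π: 30×4 + 15×2 + 2×2 + 1; total 9 cycles.
With 9 cycles on 155 points, sign = (−1)^{155−9} = +1.
Zolotarev: (14|155) = +1, matching the cycle-count sign.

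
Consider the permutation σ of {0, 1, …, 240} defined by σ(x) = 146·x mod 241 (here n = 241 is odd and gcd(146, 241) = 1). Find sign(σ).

Orbit of 182 under x↦146x: [182, 62, 135, 189, 120, 168, 187]… (length divides ord_241(146)).
Cycle lengths of π_146 on ℤ/241ℤ: [240, 1]; 2 cycles in total.
2 cycles on 241: each ℓ→(−1)^(ℓ−1), product (−1)^239 = -1.
Check: (146/241) = -1 by Zolotarev.

-1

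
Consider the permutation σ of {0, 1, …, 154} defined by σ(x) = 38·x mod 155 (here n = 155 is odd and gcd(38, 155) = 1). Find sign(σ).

Orbit of 131 under x↦38x: [131, 18, 64, 107, 36, 128, 59]… (length divides ord_155(38)).
The orbit structure of x ↦ 38x mod 155: 6 orbits of sizes [60, 60, 15, 15, 4, 1].
Σ(ℓ_i−1) = 155−6 = 149; sign = (−1)^149 = -1.

-1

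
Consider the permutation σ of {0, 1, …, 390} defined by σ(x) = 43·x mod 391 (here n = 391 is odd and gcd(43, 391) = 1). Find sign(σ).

Trace 263: π^k(263) = [263, 361, 274, 52, 281, 353, 321] for k=0..6.
Cycle lengths of π_43 on ℤ/391ℤ: [88, 88, 88, 88, 22, 8, 8, 1]; 8 cycles in total.
n − c = 391 − 8 = 383; sign = (−1)^383 = -1.

-1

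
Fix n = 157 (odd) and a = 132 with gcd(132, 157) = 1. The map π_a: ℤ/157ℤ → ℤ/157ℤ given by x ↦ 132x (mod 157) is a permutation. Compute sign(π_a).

+1

Trace 115: π^k(115) = [115, 108, 126, 147, 93, 30, 35] for k=0..6.
Decompose π into cycles: lengths [39, 39, 39, 39, 1] (5 cycles, including the fixed point 0).
With 5 cycles on 157 points, sign = (−1)^{157−5} = +1.
Via Zolotarev, sign(π_{132}) = (132|157) = +1.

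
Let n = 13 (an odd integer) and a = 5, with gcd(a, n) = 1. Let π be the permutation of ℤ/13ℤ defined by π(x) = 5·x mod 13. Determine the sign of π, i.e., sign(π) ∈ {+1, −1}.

Start at x=5: 5 → 12 → 8 → 1 → 5 (one orbit).
Decompose π into cycles: lengths [4, 4, 4, 1] (4 cycles, including the fixed point 0).
With 4 cycles on 13 points, sign = (−1)^{13−4} = -1.
Check: (5/13) = -1 by Zolotarev.

-1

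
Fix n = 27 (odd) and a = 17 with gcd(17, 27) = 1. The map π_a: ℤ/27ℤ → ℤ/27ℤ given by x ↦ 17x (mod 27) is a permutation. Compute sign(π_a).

-1

Orbit of 10 under x↦17x: [10, 8, 1, 17, 19, 26]… (length divides ord_27(17)).
8 cycles of lengths [6, 6, 6, 2, 2, 2, 2, 1].
Σ(ℓ_i−1) = 27−8 = 19; sign = (−1)^19 = -1.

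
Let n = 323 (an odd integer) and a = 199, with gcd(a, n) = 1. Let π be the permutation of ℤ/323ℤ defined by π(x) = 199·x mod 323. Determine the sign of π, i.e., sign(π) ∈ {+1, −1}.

Trace 197: π^k(197) = [197, 120, 301, 144, 232, 302, 20] for k=0..6.
Decompose π into cycles: lengths [144, 144, 16, 9, 9, 1] (6 cycles, including the fixed point 0).
n − c = 323 − 6 = 317; sign = (−1)^317 = -1.

-1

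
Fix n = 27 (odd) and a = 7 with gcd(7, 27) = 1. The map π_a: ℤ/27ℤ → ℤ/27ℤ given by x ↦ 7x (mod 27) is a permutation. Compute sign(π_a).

+1

Trace 4: π^k(4) = [4, 1, 7, 22, 19, 25, 13] for k=0..6.
Cycle type of π: 9×2 + 3×2 + 1×3; total 7 cycles.
7 cycles on 27: each ℓ→(−1)^(ℓ−1), product (−1)^20 = +1.
(7|27)_J = +1 (Zolotarev's lemma cross-check).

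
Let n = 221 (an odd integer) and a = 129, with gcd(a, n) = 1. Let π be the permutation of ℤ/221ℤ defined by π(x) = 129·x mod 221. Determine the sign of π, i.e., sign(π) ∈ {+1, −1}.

Orbit of 194 under x↦129x: [194, 53, 207, 183, 181, 144, 12]… (length divides ord_221(129)).
Cycle lengths of π_129 on ℤ/221ℤ: [16, 16, 16, 16, 16, 16, 16, 16, 16, 16, 16, 16, 16, 2, 2, 2, 2, 2, 2, 1]; 20 cycles in total.
20 cycles on 221: each ℓ→(−1)^(ℓ−1), product (−1)^201 = -1.
Check: (129/221) = -1 by Zolotarev.

-1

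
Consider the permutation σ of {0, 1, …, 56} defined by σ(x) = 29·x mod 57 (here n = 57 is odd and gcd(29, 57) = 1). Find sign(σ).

Trace 53: π^k(53) = [53, 55, 56, 28, 14, 7, 32] for k=0..6.
Cycle type of π: 18×3 + 2 + 1; total 5 cycles.
5 cycles on 57: each ℓ→(−1)^(ℓ−1), product (−1)^52 = +1.
Check: (29/57) = +1 by Zolotarev.

+1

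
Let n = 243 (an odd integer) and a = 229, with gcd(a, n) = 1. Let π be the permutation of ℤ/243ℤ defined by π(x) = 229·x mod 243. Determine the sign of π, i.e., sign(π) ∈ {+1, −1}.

Start at x=61: 61 → 118 → 49 → 43 → 127 → 166 → 106 → … (one orbit).
The orbit structure of x ↦ 229x mod 243: 11 orbits of sizes [81, 81, 27, 27, 9, 9, 3, 3, 1, 1, 1].
sign(π) = (−1)^{n − #cycles} = (−1)^{243−11} = (−1)^232 = +1.
Zolotarev: (229|243) = +1, matching the cycle-count sign.

+1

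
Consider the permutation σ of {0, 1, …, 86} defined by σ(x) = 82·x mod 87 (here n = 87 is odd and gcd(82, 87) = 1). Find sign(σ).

Start at x=1: 1 → 82 → 25 → 49 → 16 → 7 → 52 → 1 (one orbit).
The orbit structure of x ↦ 82x mod 87: 15 orbits of sizes [7, 7, 7, 7, 7, 7, 7, 7, 7, 7, 7, 7, 1, 1, 1].
With 15 cycles on 87 points, sign = (−1)^{87−15} = +1.

+1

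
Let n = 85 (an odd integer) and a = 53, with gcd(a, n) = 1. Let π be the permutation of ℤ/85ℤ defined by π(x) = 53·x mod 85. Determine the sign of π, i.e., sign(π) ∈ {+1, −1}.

Trace 1: π^k(1) = [1, 53, 4, 42, 16, 83, 64] for k=0..6.
Decompose π into cycles: lengths [8, 8, 8, 8, 8, 8, 8, 8, 8, 8, 4, 1] (12 cycles, including the fixed point 0).
85 − 12 = 73 transpositions; sign(π) = (−1)^73 = -1.
Via Zolotarev, sign(π_{53}) = (53|85) = -1.

-1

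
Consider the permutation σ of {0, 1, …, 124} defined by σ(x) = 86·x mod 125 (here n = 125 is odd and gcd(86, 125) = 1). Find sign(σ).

+1

Trace 36: π^k(36) = [36, 96, 6, 16, 1, 86, 21] for k=0..6.
Cycle type of π: 25×4 + 5×4 + 1×5; total 13 cycles.
13 cycles on 125: each ℓ→(−1)^(ℓ−1), product (−1)^112 = +1.
The Jacobi symbol (86|125) = +1 (Zolotarev) agrees.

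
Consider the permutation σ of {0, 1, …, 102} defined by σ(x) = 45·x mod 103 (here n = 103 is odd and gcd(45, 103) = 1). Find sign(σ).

-1

Trace 30: π^k(30) = [30, 11, 83, 27, 82, 85, 14] for k=0..6.
π_45 has 2 disjoint cycles with lengths [102, 1] on {0,…,102}.
n − c = 103 − 2 = 101; sign = (−1)^101 = -1.
Check: (45/103) = -1 by Zolotarev.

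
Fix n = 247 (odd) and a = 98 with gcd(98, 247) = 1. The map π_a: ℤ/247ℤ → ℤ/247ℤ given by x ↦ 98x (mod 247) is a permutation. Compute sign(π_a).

Orbit of 59 under x↦98x: [59, 101, 18, 35, 219, 220, 71]… (length divides ord_247(98)).
Cycle type of π: 36×6 + 18 + 12 + 1; total 9 cycles.
9 cycles on 247: each ℓ→(−1)^(ℓ−1), product (−1)^238 = +1.

+1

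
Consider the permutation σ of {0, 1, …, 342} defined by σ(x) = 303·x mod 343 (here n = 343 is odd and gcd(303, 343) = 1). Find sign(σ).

+1

Orbit of 333 under x↦303x: [333, 57, 121, 305, 148, 254, 130]… (length divides ord_343(303)).
Cycle type of π: 147×2 + 21×2 + 3×2 + 1; total 7 cycles.
sign(π) = (−1)^{n − #cycles} = (−1)^{343−7} = (−1)^336 = +1.
(303|343)_J = +1 (Zolotarev's lemma cross-check).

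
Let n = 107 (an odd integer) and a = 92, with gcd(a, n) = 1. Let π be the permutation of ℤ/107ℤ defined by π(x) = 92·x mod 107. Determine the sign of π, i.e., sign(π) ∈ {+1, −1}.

Orbit of 53 under x↦92x: [53, 61, 48, 29, 100, 105, 30]… (length divides ord_107(92)).
π_92 has 3 disjoint cycles with lengths [53, 53, 1] on {0,…,106}.
With 3 cycles on 107 points, sign = (−1)^{107−3} = +1.

+1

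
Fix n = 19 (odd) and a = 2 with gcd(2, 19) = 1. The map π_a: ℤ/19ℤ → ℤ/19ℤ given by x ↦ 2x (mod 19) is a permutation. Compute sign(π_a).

Start at x=14: 14 → 9 → 18 → 17 → 15 → 11 → 3 → … (one orbit).
π_2 has 2 disjoint cycles with lengths [18, 1] on {0,…,18}.
2 cycles on 19: each ℓ→(−1)^(ℓ−1), product (−1)^17 = -1.
Check: (2/19) = -1 by Zolotarev.

-1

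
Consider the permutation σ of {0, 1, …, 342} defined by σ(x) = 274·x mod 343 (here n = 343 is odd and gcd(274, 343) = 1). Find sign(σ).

Orbit of 302 under x↦274x: [302, 85, 309, 288, 22, 197, 127]… (length divides ord_343(274)).
The orbit structure of x ↦ 274x mod 343: 19 orbits of sizes [49, 49, 49, 49, 49, 49, 7, 7, 7, 7, 7, 7, 1, 1, 1, 1, 1, 1, 1].
Σ(ℓ_i−1) = 343−19 = 324; sign = (−1)^324 = +1.

+1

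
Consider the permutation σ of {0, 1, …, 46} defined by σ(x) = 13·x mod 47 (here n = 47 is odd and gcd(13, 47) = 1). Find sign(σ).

-1

Start at x=22: 22 → 4 → 5 → 18 → 46 → 34 → 19 → … (one orbit).
Cycle type of π: 46 + 1; total 2 cycles.
sign(π) = (−1)^{n − #cycles} = (−1)^{47−2} = (−1)^45 = -1.
Via Zolotarev, sign(π_{13}) = (13|47) = -1.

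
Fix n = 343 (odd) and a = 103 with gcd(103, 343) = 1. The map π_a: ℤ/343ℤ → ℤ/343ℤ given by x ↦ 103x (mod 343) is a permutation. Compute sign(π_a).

-1

Trace 146: π^k(146) = [146, 289, 269, 267, 61, 109, 251] for k=0..6.
π_103 has 4 disjoint cycles with lengths [294, 42, 6, 1] on {0,…,342}.
Σ(ℓ_i−1) = 343−4 = 339; sign = (−1)^339 = -1.
Check: (103/343) = -1 by Zolotarev.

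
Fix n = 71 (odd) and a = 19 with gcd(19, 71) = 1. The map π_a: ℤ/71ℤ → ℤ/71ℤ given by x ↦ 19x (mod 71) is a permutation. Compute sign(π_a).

+1

Start at x=64: 64 → 9 → 29 → 54 → 32 → 40 → 50 → … (one orbit).
The orbit structure of x ↦ 19x mod 71: 3 orbits of sizes [35, 35, 1].
Σ(ℓ_i−1) = 71−3 = 68; sign = (−1)^68 = +1.
(19|71)_J = +1 (Zolotarev's lemma cross-check).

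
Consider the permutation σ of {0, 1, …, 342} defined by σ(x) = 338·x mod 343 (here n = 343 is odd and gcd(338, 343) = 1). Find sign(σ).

+1

Start at x=2: 2 → 333 → 50 → 93 → 221 → 267 → 37 → … (one orbit).
Decompose π into cycles: lengths [147, 147, 21, 21, 3, 3, 1] (7 cycles, including the fixed point 0).
Σ(ℓ_i−1) = 343−7 = 336; sign = (−1)^336 = +1.
Check: (338/343) = +1 by Zolotarev.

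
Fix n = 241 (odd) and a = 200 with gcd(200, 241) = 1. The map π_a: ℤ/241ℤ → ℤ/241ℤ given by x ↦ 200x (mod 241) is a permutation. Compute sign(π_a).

+1

Start at x=236: 236 → 205 → 30 → 216 → 61 → 150 → 116 → … (one orbit).
Cycle type of π: 40×6 + 1; total 7 cycles.
Σ(ℓ_i−1) = 241−7 = 234; sign = (−1)^234 = +1.
Zolotarev: (200|241) = +1, matching the cycle-count sign.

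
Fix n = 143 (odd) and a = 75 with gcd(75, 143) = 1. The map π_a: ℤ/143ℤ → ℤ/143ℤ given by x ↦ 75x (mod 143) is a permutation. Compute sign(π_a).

Trace 38: π^k(38) = [38, 133, 108, 92, 36, 126, 12] for k=0..6.
The orbit structure of x ↦ 75x mod 143: 9 orbits of sizes [30, 30, 30, 30, 6, 6, 5, 5, 1].
n − c = 143 − 9 = 134; sign = (−1)^134 = +1.
Check: (75/143) = +1 by Zolotarev.

+1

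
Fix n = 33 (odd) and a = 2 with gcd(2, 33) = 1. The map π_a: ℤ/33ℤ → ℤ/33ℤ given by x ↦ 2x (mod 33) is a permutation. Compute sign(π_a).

+1

Orbit of 17 under x↦2x: [17, 1, 2, 4, 8, 16, 32]… (length divides ord_33(2)).
Cycle type of π: 10×3 + 2 + 1; total 5 cycles.
5 cycles on 33: each ℓ→(−1)^(ℓ−1), product (−1)^28 = +1.
Check: (2/33) = +1 by Zolotarev.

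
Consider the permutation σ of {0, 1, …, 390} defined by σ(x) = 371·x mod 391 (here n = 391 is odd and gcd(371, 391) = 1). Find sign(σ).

-1

Start at x=95: 95 → 55 → 73 → 104 → 266 → 154 → 48 → … (one orbit).
The orbit structure of x ↦ 371x mod 391: 6 orbits of sizes [176, 176, 16, 11, 11, 1].
391 − 6 = 385 transpositions; sign(π) = (−1)^385 = -1.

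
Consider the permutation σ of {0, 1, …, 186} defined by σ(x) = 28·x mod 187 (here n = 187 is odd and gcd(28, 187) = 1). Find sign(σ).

Orbit of 173 under x↦28x: [173, 169, 57, 100, 182, 47, 7]… (length divides ord_187(28)).
Decompose π into cycles: lengths [80, 80, 16, 10, 1] (5 cycles, including the fixed point 0).
Σ(ℓ_i−1) = 187−5 = 182; sign = (−1)^182 = +1.
(28|187)_J = +1 (Zolotarev's lemma cross-check).

+1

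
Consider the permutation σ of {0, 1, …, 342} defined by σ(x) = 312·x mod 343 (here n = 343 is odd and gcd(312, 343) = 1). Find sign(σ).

+1

Start at x=324: 324 → 246 → 263 → 79 → 295 → 116 → 177 → … (one orbit).
Cycle type of π: 21×14 + 3×16 + 1; total 31 cycles.
With 31 cycles on 343 points, sign = (−1)^{343−31} = +1.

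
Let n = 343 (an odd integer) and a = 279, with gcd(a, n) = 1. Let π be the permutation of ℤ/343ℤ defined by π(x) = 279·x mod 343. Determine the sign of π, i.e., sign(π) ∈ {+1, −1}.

-1

Orbit of 90 under x↦279x: [90, 71, 258, 295, 328, 274, 300]… (length divides ord_343(279)).
Decompose π into cycles: lengths [98, 98, 98, 14, 14, 14, 2, 2, 2, 1] (10 cycles, including the fixed point 0).
n − c = 343 − 10 = 333; sign = (−1)^333 = -1.
(279|343)_J = -1 (Zolotarev's lemma cross-check).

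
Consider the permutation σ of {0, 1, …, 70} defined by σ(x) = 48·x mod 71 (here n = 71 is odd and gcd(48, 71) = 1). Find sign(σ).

+1

Start at x=20: 20 → 37 → 1 → 48 → 32 → 45 → 30 → 20 (one orbit).
π_48 has 11 disjoint cycles with lengths [7, 7, 7, 7, 7, 7, 7, 7, 7, 7, 1] on {0,…,70}.
Σ(ℓ_i−1) = 71−11 = 60; sign = (−1)^60 = +1.
Via Zolotarev, sign(π_{48}) = (48|71) = +1.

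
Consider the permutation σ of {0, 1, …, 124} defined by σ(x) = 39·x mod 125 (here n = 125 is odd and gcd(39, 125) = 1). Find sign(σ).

+1

Orbit of 9 under x↦39x: [9, 101, 64, 121, 94, 41, 99]… (length divides ord_125(39)).
The orbit structure of x ↦ 39x mod 125: 7 orbits of sizes [50, 50, 10, 10, 2, 2, 1].
n − c = 125 − 7 = 118; sign = (−1)^118 = +1.
(39|125)_J = +1 (Zolotarev's lemma cross-check).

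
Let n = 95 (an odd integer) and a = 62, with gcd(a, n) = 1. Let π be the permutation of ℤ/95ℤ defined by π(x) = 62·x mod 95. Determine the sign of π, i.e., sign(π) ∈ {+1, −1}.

-1

Start at x=74: 74 → 28 → 26 → 92 → 4 → 58 → 81 → … (one orbit).
Decompose π into cycles: lengths [36, 36, 9, 9, 4, 1] (6 cycles, including the fixed point 0).
6 cycles on 95: each ℓ→(−1)^(ℓ−1), product (−1)^89 = -1.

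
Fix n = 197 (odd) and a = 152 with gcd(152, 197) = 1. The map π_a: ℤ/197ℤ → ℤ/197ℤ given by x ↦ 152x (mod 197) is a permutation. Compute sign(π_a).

Orbit of 139 under x↦152x: [139, 49, 159, 134, 77, 81, 98]… (length divides ord_197(152)).
The orbit structure of x ↦ 152x mod 197: 2 orbits of sizes [196, 1].
sign(π) = (−1)^{n − #cycles} = (−1)^{197−2} = (−1)^195 = -1.

-1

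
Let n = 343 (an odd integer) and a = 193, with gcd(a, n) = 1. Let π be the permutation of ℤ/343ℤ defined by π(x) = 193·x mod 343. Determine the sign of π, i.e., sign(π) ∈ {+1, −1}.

+1

Start at x=309: 309 → 298 → 233 → 36 → 88 → 177 → 204 → … (one orbit).
Cycle type of π: 147×2 + 21×2 + 3×2 + 1; total 7 cycles.
343 − 7 = 336 transpositions; sign(π) = (−1)^336 = +1.
Check: (193/343) = +1 by Zolotarev.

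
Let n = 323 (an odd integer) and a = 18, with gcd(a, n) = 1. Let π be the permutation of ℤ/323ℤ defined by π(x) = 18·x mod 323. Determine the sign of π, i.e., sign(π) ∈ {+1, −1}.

Orbit of 1 under x↦18x: [1, 18]… (length divides ord_323(18)).
Decompose π into cycles: lengths [2, 2, 2, 2, 2, 2, 2, 2, 2, 2, 2, 2, 2, 2, 2, 2, 2, 2, 2, 2, 2, 2, 2, 2, 2, 2, 2, 2, 2, 2, 2, 2, 2, 2, 2, 2, 2, 2, 2, 2, 2, 2, 2, 2, 2, 2, 2, 2, 2, 2, 2, 2, 2, 2, 2, 2, 2, 2, 2, 2, 2, 2, 2, 2, 2, 2, 2, 2, 2, 2, 2, 2, 2, 2, 2, 2, 2, 2, 2, 2, 2, 2, 2, 2, 2, 2, 2, 2, 2, 2, 2, 2, 2, 2, 2, 2, 2, 2, 2, 2, 2, 2, 2, 2, 2, 2, 2, 2, 2, 2, 2, 2, 2, 2, 2, 2, 2, 2, 2, 2, 2, 2, 2, 2, 2, 2, 2, 2, 2, 2, 2, 2, 2, 2, 2, 2, 2, 2, 2, 2, 2, 2, 2, 2, 2, 2, 2, 2, 2, 2, 2, 2, 2, 1, 1, 1, 1, 1, 1, 1, 1, 1, 1, 1, 1, 1, 1, 1, 1, 1] (170 cycles, including the fixed point 0).
170 cycles on 323: each ℓ→(−1)^(ℓ−1), product (−1)^153 = -1.

-1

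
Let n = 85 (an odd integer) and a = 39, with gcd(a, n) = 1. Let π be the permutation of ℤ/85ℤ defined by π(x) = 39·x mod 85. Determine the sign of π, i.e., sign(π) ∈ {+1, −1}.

-1

Trace 54: π^k(54) = [54, 66, 24, 1, 39, 76, 74] for k=0..6.
Cycle lengths of π_39 on ℤ/85ℤ: [16, 16, 16, 16, 16, 2, 2, 1]; 8 cycles in total.
8 cycles on 85: each ℓ→(−1)^(ℓ−1), product (−1)^77 = -1.
Zolotarev: (39|85) = -1, matching the cycle-count sign.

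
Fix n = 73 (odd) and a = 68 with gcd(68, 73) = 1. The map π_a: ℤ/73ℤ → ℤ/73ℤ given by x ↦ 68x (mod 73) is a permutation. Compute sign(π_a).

-1

Orbit of 5 under x↦68x: [5, 48, 52, 32, 59, 70, 15]… (length divides ord_73(68)).
2 cycles of lengths [72, 1].
Σ(ℓ_i−1) = 73−2 = 71; sign = (−1)^71 = -1.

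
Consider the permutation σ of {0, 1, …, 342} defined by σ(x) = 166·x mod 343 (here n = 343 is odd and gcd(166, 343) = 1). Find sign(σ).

-1

Orbit of 195 under x↦166x: [195, 128, 325, 99, 313, 165, 293]… (length divides ord_343(166)).
Decompose π into cycles: lengths [42, 42, 42, 42, 42, 42, 42, 6, 6, 6, 6, 6, 6, 6, 6, 1] (16 cycles, including the fixed point 0).
With 16 cycles on 343 points, sign = (−1)^{343−16} = -1.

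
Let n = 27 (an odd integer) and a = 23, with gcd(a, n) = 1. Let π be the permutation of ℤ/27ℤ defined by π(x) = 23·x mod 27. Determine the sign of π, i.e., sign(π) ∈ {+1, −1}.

-1

Orbit of 7 under x↦23x: [7, 26, 4, 11, 10, 14, 25]… (length divides ord_27(23)).
Cycle type of π: 18 + 6 + 2 + 1; total 4 cycles.
sign(π) = (−1)^{n − #cycles} = (−1)^{27−4} = (−1)^23 = -1.
(23|27)_J = -1 (Zolotarev's lemma cross-check).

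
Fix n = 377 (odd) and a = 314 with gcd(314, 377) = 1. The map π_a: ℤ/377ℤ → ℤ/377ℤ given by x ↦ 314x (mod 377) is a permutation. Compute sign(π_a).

-1

Start at x=297: 297 → 139 → 291 → 140 → 228 → 339 → 132 → … (one orbit).
Cycle lengths of π_314 on ℤ/377ℤ: [84, 84, 84, 84, 12, 7, 7, 7, 7, 1]; 10 cycles in total.
Σ(ℓ_i−1) = 377−10 = 367; sign = (−1)^367 = -1.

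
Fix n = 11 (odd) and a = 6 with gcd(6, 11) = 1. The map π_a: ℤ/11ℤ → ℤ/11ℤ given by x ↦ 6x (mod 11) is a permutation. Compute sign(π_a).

Start at x=9: 9 → 10 → 5 → 8 → 4 → 2 → 1 → … (one orbit).
π_6 has 2 disjoint cycles with lengths [10, 1] on {0,…,10}.
2 cycles on 11: each ℓ→(−1)^(ℓ−1), product (−1)^9 = -1.

-1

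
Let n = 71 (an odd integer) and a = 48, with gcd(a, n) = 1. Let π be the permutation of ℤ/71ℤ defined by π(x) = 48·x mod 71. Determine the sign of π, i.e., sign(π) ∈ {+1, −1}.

+1

Orbit of 30 under x↦48x: [30, 20, 37, 1, 48, 32, 45]… (length divides ord_71(48)).
Cycle type of π: 7×10 + 1; total 11 cycles.
sign(π) = (−1)^{n − #cycles} = (−1)^{71−11} = (−1)^60 = +1.
(48|71)_J = +1 (Zolotarev's lemma cross-check).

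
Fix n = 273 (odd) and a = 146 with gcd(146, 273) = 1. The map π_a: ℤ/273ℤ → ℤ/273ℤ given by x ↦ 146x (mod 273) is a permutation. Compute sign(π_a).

+1

Orbit of 230 under x↦146x: [230, 1, 146, 22, 209, 211]… (length divides ord_273(146)).
Cycle lengths of π_146 on ℤ/273ℤ: [6, 6, 6, 6, 6, 6, 6, 6, 6, 6, 6, 6, 6, 6, 6, 6, 6, 6, 6, 6, 6, 6, 6, 6, 6, 6, 6, 6, 6, 6, 6, 6, 6, 6, 6, 6, 6, 6, 6, 6, 3, 3, 3, 3, 2, 2, 2, 2, 2, 2, 2, 2, 2, 2, 1]; 55 cycles in total.
sign(π) = (−1)^{n − #cycles} = (−1)^{273−55} = (−1)^218 = +1.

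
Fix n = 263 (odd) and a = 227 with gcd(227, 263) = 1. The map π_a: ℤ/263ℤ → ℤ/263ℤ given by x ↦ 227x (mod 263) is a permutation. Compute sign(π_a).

Start at x=94: 94 → 35 → 55 → 124 → 7 → 11 → 130 → … (one orbit).
Cycle type of π: 262 + 1; total 2 cycles.
2 cycles on 263: each ℓ→(−1)^(ℓ−1), product (−1)^261 = -1.
Via Zolotarev, sign(π_{227}) = (227|263) = -1.

-1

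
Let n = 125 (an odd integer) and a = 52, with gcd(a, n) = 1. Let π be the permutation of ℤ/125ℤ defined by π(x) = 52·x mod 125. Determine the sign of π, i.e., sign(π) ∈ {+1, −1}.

Orbit of 27 under x↦52x: [27, 29, 8, 41, 7, 114, 53]… (length divides ord_125(52)).
The orbit structure of x ↦ 52x mod 125: 4 orbits of sizes [100, 20, 4, 1].
n − c = 125 − 4 = 121; sign = (−1)^121 = -1.
Zolotarev: (52|125) = -1, matching the cycle-count sign.

-1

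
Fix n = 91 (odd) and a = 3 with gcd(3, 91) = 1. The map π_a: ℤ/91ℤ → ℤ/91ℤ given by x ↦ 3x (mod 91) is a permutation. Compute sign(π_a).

Start at x=27: 27 → 81 → 61 → 1 → 3 → 9 → 27 (one orbit).
π_3 has 18 disjoint cycles with lengths [6, 6, 6, 6, 6, 6, 6, 6, 6, 6, 6, 6, 6, 3, 3, 3, 3, 1] on {0,…,90}.
With 18 cycles on 91 points, sign = (−1)^{91−18} = -1.
Zolotarev: (3|91) = -1, matching the cycle-count sign.

-1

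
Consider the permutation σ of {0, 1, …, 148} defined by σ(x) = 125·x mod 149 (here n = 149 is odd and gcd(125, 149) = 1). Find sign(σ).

+1

Orbit of 67 under x↦125x: [67, 31, 1, 125, 129, 33, 102]… (length divides ord_149(125)).
5 cycles of lengths [37, 37, 37, 37, 1].
sign(π) = (−1)^{n − #cycles} = (−1)^{149−5} = (−1)^144 = +1.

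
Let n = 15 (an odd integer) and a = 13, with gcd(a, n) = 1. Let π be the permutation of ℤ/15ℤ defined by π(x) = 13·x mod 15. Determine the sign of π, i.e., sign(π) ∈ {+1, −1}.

Trace 7: π^k(7) = [7, 1, 13, 4] for k=0..3.
Cycle lengths of π_13 on ℤ/15ℤ: [4, 4, 4, 1, 1, 1]; 6 cycles in total.
sign(π) = (−1)^{n − #cycles} = (−1)^{15−6} = (−1)^9 = -1.
Via Zolotarev, sign(π_{13}) = (13|15) = -1.

-1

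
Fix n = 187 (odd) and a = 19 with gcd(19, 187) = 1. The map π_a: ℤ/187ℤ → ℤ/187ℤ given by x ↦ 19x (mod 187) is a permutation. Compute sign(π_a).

Trace 64: π^k(64) = [64, 94, 103, 87, 157, 178, 16] for k=0..6.
Decompose π into cycles: lengths [40, 40, 40, 40, 10, 8, 8, 1] (8 cycles, including the fixed point 0).
sign(π) = (−1)^{n − #cycles} = (−1)^{187−8} = (−1)^179 = -1.

-1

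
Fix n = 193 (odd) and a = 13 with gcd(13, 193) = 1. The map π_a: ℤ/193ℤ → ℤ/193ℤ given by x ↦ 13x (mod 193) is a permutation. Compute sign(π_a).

-1

Orbit of 64 under x↦13x: [64, 60, 8, 104, 1, 13, 169]… (length divides ord_193(13)).
The orbit structure of x ↦ 13x mod 193: 4 orbits of sizes [64, 64, 64, 1].
With 4 cycles on 193 points, sign = (−1)^{193−4} = -1.
Zolotarev: (13|193) = -1, matching the cycle-count sign.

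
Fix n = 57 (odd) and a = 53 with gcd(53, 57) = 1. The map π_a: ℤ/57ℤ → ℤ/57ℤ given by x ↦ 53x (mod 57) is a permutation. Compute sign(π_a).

+1

Orbit of 32 under x↦53x: [32, 43, 56, 4, 41, 7, 29]… (length divides ord_57(53)).
Decompose π into cycles: lengths [18, 18, 18, 2, 1] (5 cycles, including the fixed point 0).
5 cycles on 57: each ℓ→(−1)^(ℓ−1), product (−1)^52 = +1.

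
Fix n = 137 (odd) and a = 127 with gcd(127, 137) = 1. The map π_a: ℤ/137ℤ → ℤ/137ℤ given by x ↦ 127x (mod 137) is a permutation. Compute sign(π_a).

-1

Start at x=100: 100 → 96 → 136 → 10 → 37 → 41 → 1 → … (one orbit).
Decompose π into cycles: lengths [8, 8, 8, 8, 8, 8, 8, 8, 8, 8, 8, 8, 8, 8, 8, 8, 8, 1] (18 cycles, including the fixed point 0).
18 cycles on 137: each ℓ→(−1)^(ℓ−1), product (−1)^119 = -1.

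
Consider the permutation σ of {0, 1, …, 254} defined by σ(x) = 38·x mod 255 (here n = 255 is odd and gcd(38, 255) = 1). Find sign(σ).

+1

Trace 38: π^k(38) = [38, 169, 47, 1] for k=0..3.
65 cycles of lengths [4, 4, 4, 4, 4, 4, 4, 4, 4, 4, 4, 4, 4, 4, 4, 4, 4, 4, 4, 4, 4, 4, 4, 4, 4, 4, 4, 4, 4, 4, 4, 4, 4, 4, 4, 4, 4, 4, 4, 4, 4, 4, 4, 4, 4, 4, 4, 4, 4, 4, 4, 4, 4, 4, 4, 4, 4, 4, 4, 4, 4, 4, 4, 2, 1].
255 − 65 = 190 transpositions; sign(π) = (−1)^190 = +1.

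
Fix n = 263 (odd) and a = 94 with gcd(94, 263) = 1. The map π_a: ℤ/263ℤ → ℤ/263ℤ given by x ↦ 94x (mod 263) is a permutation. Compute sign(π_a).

-1

Trace 194: π^k(194) = [194, 89, 213, 34, 40, 78, 231] for k=0..6.
The orbit structure of x ↦ 94x mod 263: 2 orbits of sizes [262, 1].
With 2 cycles on 263 points, sign = (−1)^{263−2} = -1.
Zolotarev: (94|263) = -1, matching the cycle-count sign.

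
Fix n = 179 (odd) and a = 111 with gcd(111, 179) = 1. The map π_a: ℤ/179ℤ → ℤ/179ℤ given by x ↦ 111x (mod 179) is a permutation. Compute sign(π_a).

Trace 2: π^k(2) = [2, 43, 119, 142, 10, 36, 58] for k=0..6.
2 cycles of lengths [178, 1].
With 2 cycles on 179 points, sign = (−1)^{179−2} = -1.
(111|179)_J = -1 (Zolotarev's lemma cross-check).

-1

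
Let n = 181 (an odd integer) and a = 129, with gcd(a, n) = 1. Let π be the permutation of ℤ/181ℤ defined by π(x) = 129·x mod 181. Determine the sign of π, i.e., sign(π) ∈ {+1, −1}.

+1

Start at x=14: 14 → 177 → 27 → 44 → 65 → 59 → 9 → … (one orbit).
π_129 has 5 disjoint cycles with lengths [45, 45, 45, 45, 1] on {0,…,180}.
With 5 cycles on 181 points, sign = (−1)^{181−5} = +1.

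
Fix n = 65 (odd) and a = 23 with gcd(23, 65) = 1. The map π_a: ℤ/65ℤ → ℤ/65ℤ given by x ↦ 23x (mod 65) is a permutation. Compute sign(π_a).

Start at x=38: 38 → 29 → 17 → 1 → 23 → 9 → 12 → … (one orbit).
8 cycles of lengths [12, 12, 12, 12, 6, 6, 4, 1].
sign(π) = (−1)^{n − #cycles} = (−1)^{65−8} = (−1)^57 = -1.
The Jacobi symbol (23|65) = -1 (Zolotarev) agrees.

-1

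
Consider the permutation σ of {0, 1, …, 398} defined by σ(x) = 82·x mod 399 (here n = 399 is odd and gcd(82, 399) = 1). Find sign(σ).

-1

Orbit of 142 under x↦82x: [142, 73, 1, 82, 340, 349, 289]… (length divides ord_399(82)).
Decompose π into cycles: lengths [18, 18, 18, 18, 18, 18, 18, 18, 18, 18, 18, 18, 18, 18, 18, 18, 18, 18, 9, 9, 9, 9, 9, 9, 6, 6, 6, 1, 1, 1] (30 cycles, including the fixed point 0).
sign(π) = (−1)^{n − #cycles} = (−1)^{399−30} = (−1)^369 = -1.
Check: (82/399) = -1 by Zolotarev.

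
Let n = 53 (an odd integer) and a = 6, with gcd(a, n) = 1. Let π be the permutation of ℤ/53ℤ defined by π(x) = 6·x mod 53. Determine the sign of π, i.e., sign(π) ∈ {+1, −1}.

+1

Orbit of 17 under x↦6x: [17, 49, 29, 15, 37, 10, 7]… (length divides ord_53(6)).
Cycle type of π: 26×2 + 1; total 3 cycles.
3 cycles on 53: each ℓ→(−1)^(ℓ−1), product (−1)^50 = +1.
The Jacobi symbol (6|53) = +1 (Zolotarev) agrees.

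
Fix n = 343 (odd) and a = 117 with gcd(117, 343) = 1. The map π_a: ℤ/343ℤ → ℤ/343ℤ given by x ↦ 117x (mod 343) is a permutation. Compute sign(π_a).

-1

Start at x=313: 313 → 263 → 244 → 79 → 325 → 295 → 215 → … (one orbit).
π_117 has 16 disjoint cycles with lengths [42, 42, 42, 42, 42, 42, 42, 6, 6, 6, 6, 6, 6, 6, 6, 1] on {0,…,342}.
Σ(ℓ_i−1) = 343−16 = 327; sign = (−1)^327 = -1.
Zolotarev: (117|343) = -1, matching the cycle-count sign.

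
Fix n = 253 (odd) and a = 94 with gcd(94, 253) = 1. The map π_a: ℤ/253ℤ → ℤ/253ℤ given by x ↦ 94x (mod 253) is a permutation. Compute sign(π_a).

Trace 2: π^k(2) = [2, 188, 215, 223, 216, 64, 197] for k=0..6.
Decompose π into cycles: lengths [110, 110, 11, 11, 10, 1] (6 cycles, including the fixed point 0).
sign(π) = (−1)^{n − #cycles} = (−1)^{253−6} = (−1)^247 = -1.
Via Zolotarev, sign(π_{94}) = (94|253) = -1.

-1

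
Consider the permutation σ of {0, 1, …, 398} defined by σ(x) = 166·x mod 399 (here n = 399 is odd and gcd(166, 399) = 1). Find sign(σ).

+1

Orbit of 25 under x↦166x: [25, 160, 226, 10, 64, 250, 4]… (length divides ord_399(166)).
27 cycles of lengths [18, 18, 18, 18, 18, 18, 18, 18, 18, 18, 18, 18, 18, 18, 18, 18, 18, 18, 18, 18, 18, 6, 6, 6, 1, 1, 1].
With 27 cycles on 399 points, sign = (−1)^{399−27} = +1.
Zolotarev: (166|399) = +1, matching the cycle-count sign.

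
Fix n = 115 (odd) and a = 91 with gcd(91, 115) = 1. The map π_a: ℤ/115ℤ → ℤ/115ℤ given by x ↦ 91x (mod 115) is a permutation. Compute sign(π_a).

-1

Trace 91: π^k(91) = [91, 1] for k=0..1.
Cycle type of π: 2×55 + 1×5; total 60 cycles.
With 60 cycles on 115 points, sign = (−1)^{115−60} = -1.
Via Zolotarev, sign(π_{91}) = (91|115) = -1.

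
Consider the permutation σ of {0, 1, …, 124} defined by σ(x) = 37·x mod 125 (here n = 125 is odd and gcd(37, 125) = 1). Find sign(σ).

-1

Trace 44: π^k(44) = [44, 3, 111, 107, 84, 108, 121] for k=0..6.
Decompose π into cycles: lengths [100, 20, 4, 1] (4 cycles, including the fixed point 0).
With 4 cycles on 125 points, sign = (−1)^{125−4} = -1.
Via Zolotarev, sign(π_{37}) = (37|125) = -1.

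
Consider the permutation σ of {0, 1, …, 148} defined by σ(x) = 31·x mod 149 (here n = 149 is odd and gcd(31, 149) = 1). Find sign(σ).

+1

Trace 49: π^k(49) = [49, 29, 5, 6, 37, 104, 95] for k=0..6.
Cycle type of π: 37×4 + 1; total 5 cycles.
5 cycles on 149: each ℓ→(−1)^(ℓ−1), product (−1)^144 = +1.
(31|149)_J = +1 (Zolotarev's lemma cross-check).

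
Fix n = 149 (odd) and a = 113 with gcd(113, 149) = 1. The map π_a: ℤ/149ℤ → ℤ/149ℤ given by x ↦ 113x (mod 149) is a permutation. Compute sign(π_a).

+1

Orbit of 133 under x↦113x: [133, 129, 124, 6, 82, 28, 35]… (length divides ord_149(113)).
Cycle type of π: 74×2 + 1; total 3 cycles.
sign(π) = (−1)^{n − #cycles} = (−1)^{149−3} = (−1)^146 = +1.
Check: (113/149) = +1 by Zolotarev.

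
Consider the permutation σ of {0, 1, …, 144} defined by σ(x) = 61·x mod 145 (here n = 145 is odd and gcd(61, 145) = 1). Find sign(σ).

-1

Trace 136: π^k(136) = [136, 31, 6, 76, 141, 46, 51] for k=0..6.
Cycle lengths of π_61 on ℤ/145ℤ: [28, 28, 28, 28, 28, 1, 1, 1, 1, 1]; 10 cycles in total.
n − c = 145 − 10 = 135; sign = (−1)^135 = -1.
Check: (61/145) = -1 by Zolotarev.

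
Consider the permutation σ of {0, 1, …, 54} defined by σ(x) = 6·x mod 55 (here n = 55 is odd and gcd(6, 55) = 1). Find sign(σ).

Orbit of 36 under x↦6x: [36, 51, 31, 21, 16, 41, 26]… (length divides ord_55(6)).
10 cycles of lengths [10, 10, 10, 10, 10, 1, 1, 1, 1, 1].
n − c = 55 − 10 = 45; sign = (−1)^45 = -1.
(6|55)_J = -1 (Zolotarev's lemma cross-check).

-1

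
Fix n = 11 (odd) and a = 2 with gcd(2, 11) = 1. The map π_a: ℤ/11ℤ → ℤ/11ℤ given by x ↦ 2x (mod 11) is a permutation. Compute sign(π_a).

-1

Orbit of 4 under x↦2x: [4, 8, 5, 10, 9, 7, 3]… (length divides ord_11(2)).
The orbit structure of x ↦ 2x mod 11: 2 orbits of sizes [10, 1].
With 2 cycles on 11 points, sign = (−1)^{11−2} = -1.
Check: (2/11) = -1 by Zolotarev.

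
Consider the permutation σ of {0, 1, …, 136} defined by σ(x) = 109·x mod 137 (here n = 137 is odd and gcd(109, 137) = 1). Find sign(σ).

Trace 93: π^k(93) = [93, 136, 28, 38, 32, 63, 17] for k=0..6.
Cycle lengths of π_109 on ℤ/137ℤ: [68, 68, 1]; 3 cycles in total.
n − c = 137 − 3 = 134; sign = (−1)^134 = +1.

+1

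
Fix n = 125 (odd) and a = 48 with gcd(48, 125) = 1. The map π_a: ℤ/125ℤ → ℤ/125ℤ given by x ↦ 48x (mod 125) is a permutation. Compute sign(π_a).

-1

Trace 87: π^k(87) = [87, 51, 73, 4, 67, 91, 118] for k=0..6.
Decompose π into cycles: lengths [100, 20, 4, 1] (4 cycles, including the fixed point 0).
125 − 4 = 121 transpositions; sign(π) = (−1)^121 = -1.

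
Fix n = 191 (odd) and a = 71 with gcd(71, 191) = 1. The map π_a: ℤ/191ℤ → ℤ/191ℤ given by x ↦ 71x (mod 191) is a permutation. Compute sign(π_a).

-1

Start at x=134: 134 → 155 → 118 → 165 → 64 → 151 → 25 → … (one orbit).
Cycle type of π: 190 + 1; total 2 cycles.
Σ(ℓ_i−1) = 191−2 = 189; sign = (−1)^189 = -1.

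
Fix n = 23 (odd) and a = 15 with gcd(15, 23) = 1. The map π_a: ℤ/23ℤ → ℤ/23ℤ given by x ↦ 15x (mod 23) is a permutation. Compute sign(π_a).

Start at x=17: 17 → 2 → 7 → 13 → 11 → 4 → 14 → … (one orbit).
π_15 has 2 disjoint cycles with lengths [22, 1] on {0,…,22}.
n − c = 23 − 2 = 21; sign = (−1)^21 = -1.
Zolotarev: (15|23) = -1, matching the cycle-count sign.

-1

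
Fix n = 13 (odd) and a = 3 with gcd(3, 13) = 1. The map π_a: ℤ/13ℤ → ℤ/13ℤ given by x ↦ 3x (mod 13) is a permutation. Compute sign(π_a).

+1

Trace 3: π^k(3) = [3, 9, 1] for k=0..2.
The orbit structure of x ↦ 3x mod 13: 5 orbits of sizes [3, 3, 3, 3, 1].
n − c = 13 − 5 = 8; sign = (−1)^8 = +1.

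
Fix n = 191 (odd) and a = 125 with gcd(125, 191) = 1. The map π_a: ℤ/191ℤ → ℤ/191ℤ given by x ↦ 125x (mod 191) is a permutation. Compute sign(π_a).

Start at x=121: 121 → 36 → 107 → 5 → 52 → 6 → 177 → … (one orbit).
Cycle lengths of π_125 on ℤ/191ℤ: [19, 19, 19, 19, 19, 19, 19, 19, 19, 19, 1]; 11 cycles in total.
n − c = 191 − 11 = 180; sign = (−1)^180 = +1.

+1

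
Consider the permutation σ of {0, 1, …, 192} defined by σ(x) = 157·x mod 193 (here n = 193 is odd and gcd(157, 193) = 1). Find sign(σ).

+1

Trace 4: π^k(4) = [4, 49, 166, 7, 134, 1, 157] for k=0..6.
5 cycles of lengths [48, 48, 48, 48, 1].
sign(π) = (−1)^{n − #cycles} = (−1)^{193−5} = (−1)^188 = +1.
Zolotarev: (157|193) = +1, matching the cycle-count sign.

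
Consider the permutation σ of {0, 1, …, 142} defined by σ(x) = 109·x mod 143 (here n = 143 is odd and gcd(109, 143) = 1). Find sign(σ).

+1

Orbit of 1 under x↦109x: [1, 109, 12, 21]… (length divides ord_143(109)).
Decompose π into cycles: lengths [4, 4, 4, 4, 4, 4, 4, 4, 4, 4, 4, 4, 4, 4, 4, 4, 4, 4, 4, 4, 4, 4, 4, 4, 4, 4, 4, 4, 4, 4, 4, 4, 4, 2, 2, 2, 2, 2, 1] (39 cycles, including the fixed point 0).
39 cycles on 143: each ℓ→(−1)^(ℓ−1), product (−1)^104 = +1.
Zolotarev: (109|143) = +1, matching the cycle-count sign.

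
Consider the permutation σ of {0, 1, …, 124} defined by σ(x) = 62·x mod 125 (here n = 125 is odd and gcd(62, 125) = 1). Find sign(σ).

-1

Start at x=117: 117 → 4 → 123 → 1 → 62 → 94 → 78 → … (one orbit).
The orbit structure of x ↦ 62x mod 125: 4 orbits of sizes [100, 20, 4, 1].
n − c = 125 − 4 = 121; sign = (−1)^121 = -1.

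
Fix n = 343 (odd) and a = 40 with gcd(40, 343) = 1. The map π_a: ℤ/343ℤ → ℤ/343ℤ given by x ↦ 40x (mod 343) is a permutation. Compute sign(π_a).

Start at x=271: 271 → 207 → 48 → 205 → 311 → 92 → 250 → … (one orbit).
Cycle type of π: 294 + 42 + 6 + 1; total 4 cycles.
With 4 cycles on 343 points, sign = (−1)^{343−4} = -1.
Zolotarev: (40|343) = -1, matching the cycle-count sign.

-1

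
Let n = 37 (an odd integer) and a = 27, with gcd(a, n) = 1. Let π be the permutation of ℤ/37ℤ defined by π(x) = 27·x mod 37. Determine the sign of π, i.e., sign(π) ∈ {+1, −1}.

Start at x=26: 26 → 36 → 10 → 11 → 1 → 27 → 26 (one orbit).
Cycle type of π: 6×6 + 1; total 7 cycles.
With 7 cycles on 37 points, sign = (−1)^{37−7} = +1.
Zolotarev: (27|37) = +1, matching the cycle-count sign.

+1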